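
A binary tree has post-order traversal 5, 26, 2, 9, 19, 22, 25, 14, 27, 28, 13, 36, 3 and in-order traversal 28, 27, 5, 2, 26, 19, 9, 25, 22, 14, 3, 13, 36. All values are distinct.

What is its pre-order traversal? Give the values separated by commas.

The last element of post-order is the root; it splits in-order into left and right subtrees.
Root 3: left subtree has 10 nodes {28, 27, 5, 2, 26, 19, 9, 25, 22, 14}, right has 2 {13, 36}.
  Root 28: left subtree has 0 nodes { }, right has 9 {27, 5, 2, 26, 19, 9, 25, 22, 14}.
    Root 27: left subtree has 0 nodes { }, right has 8 {5, 2, 26, 19, 9, 25, 22, 14}.
      Root 14: left subtree has 7 nodes {5, 2, 26, 19, 9, 25, 22}, right has 0 { }.
        Root 25: left subtree has 5 nodes {5, 2, 26, 19, 9}, right has 1 {22}.
          Root 19: left subtree has 3 nodes {5, 2, 26}, right has 1 {9}.
            Root 2: left subtree has 1 node {5}, right has 1 {26}.
  Root 36: left subtree has 1 node {13}, right has 0 { }.

3, 28, 27, 14, 25, 19, 2, 5, 26, 9, 22, 36, 13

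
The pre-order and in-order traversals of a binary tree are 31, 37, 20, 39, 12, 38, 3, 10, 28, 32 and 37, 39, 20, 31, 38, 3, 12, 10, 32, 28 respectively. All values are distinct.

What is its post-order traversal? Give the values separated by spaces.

39 20 37 3 38 32 28 10 12 31

The first element of pre-order is the root; it splits in-order into left and right subtrees.
Root 31: left subtree has 3 nodes {37, 39, 20}, right has 6 {38, 3, 12, 10, 32, 28}.
  Root 37: left subtree has 0 nodes { }, right has 2 {39, 20}.
    Root 20: left subtree has 1 node {39}, right has 0 { }.
  Root 12: left subtree has 2 nodes {38, 3}, right has 3 {10, 32, 28}.
    Root 38: left subtree has 0 nodes { }, right has 1 {3}.
    Root 10: left subtree has 0 nodes { }, right has 2 {32, 28}.
      Root 28: left subtree has 1 node {32}, right has 0 { }.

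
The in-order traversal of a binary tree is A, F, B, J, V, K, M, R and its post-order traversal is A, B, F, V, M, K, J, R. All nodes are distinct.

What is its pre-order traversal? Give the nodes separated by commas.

R, J, F, A, B, K, V, M

The last element of post-order is the root; it splits in-order into left and right subtrees.
Root R: left subtree has 7 nodes {A, F, B, J, V, K, M}, right has 0 { }.
  Root J: left subtree has 3 nodes {A, F, B}, right has 3 {V, K, M}.
    Root F: left subtree has 1 node {A}, right has 1 {B}.
    Root K: left subtree has 1 node {V}, right has 1 {M}.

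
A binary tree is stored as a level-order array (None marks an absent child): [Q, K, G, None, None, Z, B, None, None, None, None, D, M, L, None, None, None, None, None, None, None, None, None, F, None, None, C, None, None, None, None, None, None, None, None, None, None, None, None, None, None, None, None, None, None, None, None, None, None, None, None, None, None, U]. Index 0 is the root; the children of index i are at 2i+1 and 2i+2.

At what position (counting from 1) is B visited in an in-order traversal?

In-order visits the left subtree, then the node, then the right subtree.
At Q: go left to K.
  K is a leaf — visit K.
Visit Q.
At Q: go right to G.
  At G: go left to Z.
    At Z: go left to D.
      At D: go left to F.
        F is a leaf — visit F.
      Visit D.
      At D: no right child.
    Visit Z.
    At Z: go right to M.
      At M: no left child.
      Visit M.
      At M: go right to C.
        At C: go left to U.
          U is a leaf — visit U.
        Visit C.
        At C: no right child.
  Visit G.
  At G: go right to B.
    At B: go left to L.
      L is a leaf — visit L.
    Visit B.
    At B: no right child.
Full in-order sequence: K, Q, F, D, Z, M, U, C, G, L, B.

11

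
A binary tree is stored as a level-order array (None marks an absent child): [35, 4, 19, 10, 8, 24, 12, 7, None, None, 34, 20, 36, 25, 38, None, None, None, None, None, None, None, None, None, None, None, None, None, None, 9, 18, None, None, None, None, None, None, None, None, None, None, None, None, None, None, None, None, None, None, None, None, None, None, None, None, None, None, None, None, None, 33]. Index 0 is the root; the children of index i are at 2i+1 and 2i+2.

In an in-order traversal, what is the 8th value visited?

In-order visits the left subtree, then the node, then the right subtree.
At 35: go left to 4.
  At 4: go left to 10.
    At 10: go left to 7.
      7 is a leaf — visit 7.
    Visit 10.
    At 10: no right child.
  Visit 4.
  At 4: go right to 8.
    At 8: no left child.
    Visit 8.
    At 8: go right to 34.
      34 is a leaf — visit 34.
Visit 35.
At 35: go right to 19.
  At 19: go left to 24.
    At 24: go left to 20.
      20 is a leaf — visit 20.
    Visit 24.
    At 24: go right to 36.
      36 is a leaf — visit 36.
  Visit 19.
  At 19: go right to 12.
    At 12: go left to 25.
      25 is a leaf — visit 25.
    Visit 12.
    At 12: go right to 38.
      At 38: go left to 9.
        At 9: no left child.
        Visit 9.
        At 9: go right to 33.
          33 is a leaf — visit 33.
      Visit 38.
      At 38: go right to 18.
        18 is a leaf — visit 18.
Full in-order sequence: 7, 10, 4, 8, 34, 35, 20, 24, 36, 19, 25, 12, 9, 33, 38, 18.

24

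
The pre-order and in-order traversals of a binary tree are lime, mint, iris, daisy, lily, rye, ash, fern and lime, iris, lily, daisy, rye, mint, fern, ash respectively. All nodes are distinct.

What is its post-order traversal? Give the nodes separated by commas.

lily, rye, daisy, iris, fern, ash, mint, lime

The first element of pre-order is the root; it splits in-order into left and right subtrees.
Root lime: left subtree has 0 nodes { }, right has 7 {iris, lily, daisy, rye, mint, fern, ash}.
  Root mint: left subtree has 4 nodes {iris, lily, daisy, rye}, right has 2 {fern, ash}.
    Root iris: left subtree has 0 nodes { }, right has 3 {lily, daisy, rye}.
      Root daisy: left subtree has 1 node {lily}, right has 1 {rye}.
    Root ash: left subtree has 1 node {fern}, right has 0 { }.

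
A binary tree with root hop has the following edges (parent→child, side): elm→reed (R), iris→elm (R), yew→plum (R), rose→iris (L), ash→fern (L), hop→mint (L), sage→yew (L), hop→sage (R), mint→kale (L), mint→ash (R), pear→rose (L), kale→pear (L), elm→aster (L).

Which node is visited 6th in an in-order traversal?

In-order visits the left subtree, then the node, then the right subtree.
At hop: go left to mint.
  At mint: go left to kale.
    At kale: go left to pear.
      At pear: go left to rose.
        At rose: go left to iris.
          At iris: no left child.
          Visit iris.
          At iris: go right to elm.
            At elm: go left to aster.
              aster is a leaf — visit aster.
            Visit elm.
            At elm: go right to reed.
              reed is a leaf — visit reed.
        Visit rose.
        At rose: no right child.
      Visit pear.
      At pear: no right child.
    Visit kale.
    At kale: no right child.
  Visit mint.
  At mint: go right to ash.
    At ash: go left to fern.
      fern is a leaf — visit fern.
    Visit ash.
    At ash: no right child.
Visit hop.
At hop: go right to sage.
  At sage: go left to yew.
    At yew: no left child.
    Visit yew.
    At yew: go right to plum.
      plum is a leaf — visit plum.
  Visit sage.
  At sage: no right child.
Full in-order sequence: iris, aster, elm, reed, rose, pear, kale, mint, fern, ash, hop, yew, plum, sage.

pear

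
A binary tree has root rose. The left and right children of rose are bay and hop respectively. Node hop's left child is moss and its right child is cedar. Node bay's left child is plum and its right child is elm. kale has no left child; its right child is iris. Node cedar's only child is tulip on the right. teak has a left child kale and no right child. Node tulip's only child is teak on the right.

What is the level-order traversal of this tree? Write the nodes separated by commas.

rose, bay, hop, plum, elm, moss, cedar, tulip, teak, kale, iris

Level-order visits nodes level by level from the root, left to right within each level.
Level 0: rose
Level 1: bay, hop
Level 2: plum, elm, moss, cedar
Level 3: tulip
Level 4: teak
Level 5: kale
Level 6: iris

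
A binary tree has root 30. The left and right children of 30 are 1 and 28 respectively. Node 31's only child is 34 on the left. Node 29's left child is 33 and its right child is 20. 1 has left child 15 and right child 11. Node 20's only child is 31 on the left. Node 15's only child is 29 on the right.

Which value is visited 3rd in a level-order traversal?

Level-order visits nodes level by level from the root, left to right within each level.
Level 0: 30
Level 1: 1, 28
Level 2: 15, 11
Level 3: 29
Level 4: 33, 20
Level 5: 31
Level 6: 34
Full level-order sequence: 30, 1, 28, 15, 11, 29, 33, 20, 31, 34.

28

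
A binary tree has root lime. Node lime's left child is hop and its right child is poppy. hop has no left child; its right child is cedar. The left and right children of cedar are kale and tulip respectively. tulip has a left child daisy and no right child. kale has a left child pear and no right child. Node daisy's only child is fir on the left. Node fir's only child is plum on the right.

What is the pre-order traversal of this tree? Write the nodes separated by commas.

Pre-order visits the node, then its left subtree, then its right subtree.
Visit lime.
At lime: go left to hop.
  Visit hop.
  At hop: no left child.
  At hop: go right to cedar.
    Visit cedar.
    At cedar: go left to kale.
      Visit kale.
      At kale: go left to pear.
        pear is a leaf — visit pear.
      At kale: no right child.
    At cedar: go right to tulip.
      Visit tulip.
      At tulip: go left to daisy.
        Visit daisy.
        At daisy: go left to fir.
          Visit fir.
          At fir: no left child.
          At fir: go right to plum.
            plum is a leaf — visit plum.
        At daisy: no right child.
      At tulip: no right child.
At lime: go right to poppy.
  poppy is a leaf — visit poppy.

lime, hop, cedar, kale, pear, tulip, daisy, fir, plum, poppy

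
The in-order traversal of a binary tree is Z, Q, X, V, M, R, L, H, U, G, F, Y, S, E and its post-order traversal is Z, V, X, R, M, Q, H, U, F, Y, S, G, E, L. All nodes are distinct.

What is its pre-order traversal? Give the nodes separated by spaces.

The last element of post-order is the root; it splits in-order into left and right subtrees.
Root L: left subtree has 6 nodes {Z, Q, X, V, M, R}, right has 7 {H, U, G, F, Y, S, E}.
  Root Q: left subtree has 1 node {Z}, right has 4 {X, V, M, R}.
    Root M: left subtree has 2 nodes {X, V}, right has 1 {R}.
      Root X: left subtree has 0 nodes { }, right has 1 {V}.
  Root E: left subtree has 6 nodes {H, U, G, F, Y, S}, right has 0 { }.
    Root G: left subtree has 2 nodes {H, U}, right has 3 {F, Y, S}.
      Root U: left subtree has 1 node {H}, right has 0 { }.
      Root S: left subtree has 2 nodes {F, Y}, right has 0 { }.
        Root Y: left subtree has 1 node {F}, right has 0 { }.

L Q Z M X V R E G U H S Y F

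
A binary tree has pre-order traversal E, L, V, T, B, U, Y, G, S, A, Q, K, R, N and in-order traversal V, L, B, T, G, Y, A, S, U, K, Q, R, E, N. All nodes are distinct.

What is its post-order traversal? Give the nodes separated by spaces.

V B G A S Y K R Q U T L N E

The first element of pre-order is the root; it splits in-order into left and right subtrees.
Root E: left subtree has 12 nodes {V, L, B, T, G, Y, A, S, U, K, Q, R}, right has 1 {N}.
  Root L: left subtree has 1 node {V}, right has 10 {B, T, G, Y, A, S, U, K, Q, R}.
    Root T: left subtree has 1 node {B}, right has 8 {G, Y, A, S, U, K, Q, R}.
      Root U: left subtree has 4 nodes {G, Y, A, S}, right has 3 {K, Q, R}.
        Root Y: left subtree has 1 node {G}, right has 2 {A, S}.
          Root S: left subtree has 1 node {A}, right has 0 { }.
        Root Q: left subtree has 1 node {K}, right has 1 {R}.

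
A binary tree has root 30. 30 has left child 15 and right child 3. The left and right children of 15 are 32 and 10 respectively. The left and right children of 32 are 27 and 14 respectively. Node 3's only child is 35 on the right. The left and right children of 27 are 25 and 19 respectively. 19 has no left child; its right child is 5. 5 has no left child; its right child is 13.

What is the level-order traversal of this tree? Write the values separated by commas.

Level-order visits nodes level by level from the root, left to right within each level.
Level 0: 30
Level 1: 15, 3
Level 2: 32, 10, 35
Level 3: 27, 14
Level 4: 25, 19
Level 5: 5
Level 6: 13

30, 15, 3, 32, 10, 35, 27, 14, 25, 19, 5, 13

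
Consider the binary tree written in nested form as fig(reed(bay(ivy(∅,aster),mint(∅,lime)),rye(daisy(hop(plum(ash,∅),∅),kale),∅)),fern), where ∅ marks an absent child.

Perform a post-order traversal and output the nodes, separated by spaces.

Post-order visits the left subtree, then the right subtree, then the node.
At fig: go left to reed.
  At reed: go left to bay.
    At bay: go left to ivy.
      At ivy: no left child.
      At ivy: go right to aster.
        aster is a leaf — visit aster.
      Visit ivy.
    At bay: go right to mint.
      At mint: no left child.
      At mint: go right to lime.
        lime is a leaf — visit lime.
      Visit mint.
    Visit bay.
  At reed: go right to rye.
    At rye: go left to daisy.
      At daisy: go left to hop.
        At hop: go left to plum.
          At plum: go left to ash.
            ash is a leaf — visit ash.
          At plum: no right child.
          Visit plum.
        At hop: no right child.
        Visit hop.
      At daisy: go right to kale.
        kale is a leaf — visit kale.
      Visit daisy.
    At rye: no right child.
    Visit rye.
  Visit reed.
At fig: go right to fern.
  fern is a leaf — visit fern.
Visit fig.

aster ivy lime mint bay ash plum hop kale daisy rye reed fern fig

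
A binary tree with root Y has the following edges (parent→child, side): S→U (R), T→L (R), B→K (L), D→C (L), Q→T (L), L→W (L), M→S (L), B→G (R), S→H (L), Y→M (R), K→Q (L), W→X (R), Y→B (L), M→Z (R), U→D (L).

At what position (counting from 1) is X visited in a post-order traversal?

1

Post-order visits the left subtree, then the right subtree, then the node.
At Y: go left to B.
  At B: go left to K.
    At K: go left to Q.
      At Q: go left to T.
        At T: no left child.
        At T: go right to L.
          At L: go left to W.
            At W: no left child.
            At W: go right to X.
              X is a leaf — visit X.
            Visit W.
          At L: no right child.
          Visit L.
        Visit T.
      At Q: no right child.
      Visit Q.
    At K: no right child.
    Visit K.
  At B: go right to G.
    G is a leaf — visit G.
  Visit B.
At Y: go right to M.
  At M: go left to S.
    At S: go left to H.
      H is a leaf — visit H.
    At S: go right to U.
      At U: go left to D.
        At D: go left to C.
          C is a leaf — visit C.
        At D: no right child.
        Visit D.
      At U: no right child.
      Visit U.
    Visit S.
  At M: go right to Z.
    Z is a leaf — visit Z.
  Visit M.
Visit Y.
Full post-order sequence: X, W, L, T, Q, K, G, B, H, C, D, U, S, Z, M, Y.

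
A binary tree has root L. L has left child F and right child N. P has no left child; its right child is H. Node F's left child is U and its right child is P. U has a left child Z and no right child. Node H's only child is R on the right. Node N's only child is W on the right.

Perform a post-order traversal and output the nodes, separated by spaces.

Post-order visits the left subtree, then the right subtree, then the node.
At L: go left to F.
  At F: go left to U.
    At U: go left to Z.
      Z is a leaf — visit Z.
    At U: no right child.
    Visit U.
  At F: go right to P.
    At P: no left child.
    At P: go right to H.
      At H: no left child.
      At H: go right to R.
        R is a leaf — visit R.
      Visit H.
    Visit P.
  Visit F.
At L: go right to N.
  At N: no left child.
  At N: go right to W.
    W is a leaf — visit W.
  Visit N.
Visit L.

Z U R H P F W N L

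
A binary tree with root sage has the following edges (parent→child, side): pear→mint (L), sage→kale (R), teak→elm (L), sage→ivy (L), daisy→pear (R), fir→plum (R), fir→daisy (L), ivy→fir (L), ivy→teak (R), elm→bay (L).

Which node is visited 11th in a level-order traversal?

Level-order visits nodes level by level from the root, left to right within each level.
Level 0: sage
Level 1: ivy, kale
Level 2: fir, teak
Level 3: daisy, plum, elm
Level 4: pear, bay
Level 5: mint
Full level-order sequence: sage, ivy, kale, fir, teak, daisy, plum, elm, pear, bay, mint.

mint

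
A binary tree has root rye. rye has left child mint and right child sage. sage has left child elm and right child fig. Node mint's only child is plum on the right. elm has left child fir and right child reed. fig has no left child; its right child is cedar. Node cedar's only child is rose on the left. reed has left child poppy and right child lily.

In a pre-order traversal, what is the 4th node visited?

Pre-order visits the node, then its left subtree, then its right subtree.
Visit rye.
At rye: go left to mint.
  Visit mint.
  At mint: no left child.
  At mint: go right to plum.
    plum is a leaf — visit plum.
At rye: go right to sage.
  Visit sage.
  At sage: go left to elm.
    Visit elm.
    At elm: go left to fir.
      fir is a leaf — visit fir.
    At elm: go right to reed.
      Visit reed.
      At reed: go left to poppy.
        poppy is a leaf — visit poppy.
      At reed: go right to lily.
        lily is a leaf — visit lily.
  At sage: go right to fig.
    Visit fig.
    At fig: no left child.
    At fig: go right to cedar.
      Visit cedar.
      At cedar: go left to rose.
        rose is a leaf — visit rose.
      At cedar: no right child.
Full pre-order sequence: rye, mint, plum, sage, elm, fir, reed, poppy, lily, fig, cedar, rose.

sage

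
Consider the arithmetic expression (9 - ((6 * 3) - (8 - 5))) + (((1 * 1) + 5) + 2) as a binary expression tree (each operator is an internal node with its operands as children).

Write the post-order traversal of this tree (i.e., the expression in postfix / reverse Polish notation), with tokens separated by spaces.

Post-order on an expression tree gives postfix notation: for each operator, emit left operand, right operand, then the operator.

9 6 3 * 8 5 - - - 1 1 * 5 + 2 + +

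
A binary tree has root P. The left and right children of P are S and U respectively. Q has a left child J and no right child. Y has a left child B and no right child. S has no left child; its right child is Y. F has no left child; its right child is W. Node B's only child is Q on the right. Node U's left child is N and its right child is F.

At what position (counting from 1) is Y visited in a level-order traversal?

Level-order visits nodes level by level from the root, left to right within each level.
Level 0: P
Level 1: S, U
Level 2: Y, N, F
Level 3: B, W
Level 4: Q
Level 5: J
Full level-order sequence: P, S, U, Y, N, F, B, W, Q, J.

4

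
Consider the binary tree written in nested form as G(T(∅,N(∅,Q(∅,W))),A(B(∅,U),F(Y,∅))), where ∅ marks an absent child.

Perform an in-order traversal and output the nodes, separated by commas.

T, N, Q, W, G, B, U, A, Y, F

In-order visits the left subtree, then the node, then the right subtree.
At G: go left to T.
  At T: no left child.
  Visit T.
  At T: go right to N.
    At N: no left child.
    Visit N.
    At N: go right to Q.
      At Q: no left child.
      Visit Q.
      At Q: go right to W.
        W is a leaf — visit W.
Visit G.
At G: go right to A.
  At A: go left to B.
    At B: no left child.
    Visit B.
    At B: go right to U.
      U is a leaf — visit U.
  Visit A.
  At A: go right to F.
    At F: go left to Y.
      Y is a leaf — visit Y.
    Visit F.
    At F: no right child.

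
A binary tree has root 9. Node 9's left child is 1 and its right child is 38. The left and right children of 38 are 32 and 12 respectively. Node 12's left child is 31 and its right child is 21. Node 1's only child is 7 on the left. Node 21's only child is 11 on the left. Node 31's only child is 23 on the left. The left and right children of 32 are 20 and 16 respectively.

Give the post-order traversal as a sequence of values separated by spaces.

Post-order visits the left subtree, then the right subtree, then the node.
At 9: go left to 1.
  At 1: go left to 7.
    7 is a leaf — visit 7.
  At 1: no right child.
  Visit 1.
At 9: go right to 38.
  At 38: go left to 32.
    At 32: go left to 20.
      20 is a leaf — visit 20.
    At 32: go right to 16.
      16 is a leaf — visit 16.
    Visit 32.
  At 38: go right to 12.
    At 12: go left to 31.
      At 31: go left to 23.
        23 is a leaf — visit 23.
      At 31: no right child.
      Visit 31.
    At 12: go right to 21.
      At 21: go left to 11.
        11 is a leaf — visit 11.
      At 21: no right child.
      Visit 21.
    Visit 12.
  Visit 38.
Visit 9.

7 1 20 16 32 23 31 11 21 12 38 9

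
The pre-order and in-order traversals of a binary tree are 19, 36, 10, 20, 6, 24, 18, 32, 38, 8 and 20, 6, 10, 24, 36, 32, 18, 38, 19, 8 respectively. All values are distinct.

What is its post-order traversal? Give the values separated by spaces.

The first element of pre-order is the root; it splits in-order into left and right subtrees.
Root 19: left subtree has 8 nodes {20, 6, 10, 24, 36, 32, 18, 38}, right has 1 {8}.
  Root 36: left subtree has 4 nodes {20, 6, 10, 24}, right has 3 {32, 18, 38}.
    Root 10: left subtree has 2 nodes {20, 6}, right has 1 {24}.
      Root 20: left subtree has 0 nodes { }, right has 1 {6}.
    Root 18: left subtree has 1 node {32}, right has 1 {38}.

6 20 24 10 32 38 18 36 8 19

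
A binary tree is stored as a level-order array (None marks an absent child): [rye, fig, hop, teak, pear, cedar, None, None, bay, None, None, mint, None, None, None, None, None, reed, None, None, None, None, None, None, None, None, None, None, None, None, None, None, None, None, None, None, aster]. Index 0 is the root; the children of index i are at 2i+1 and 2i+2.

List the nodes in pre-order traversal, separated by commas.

Pre-order visits the node, then its left subtree, then its right subtree.
Visit rye.
At rye: go left to fig.
  Visit fig.
  At fig: go left to teak.
    Visit teak.
    At teak: no left child.
    At teak: go right to bay.
      Visit bay.
      At bay: go left to reed.
        Visit reed.
        At reed: no left child.
        At reed: go right to aster.
          aster is a leaf — visit aster.
      At bay: no right child.
  At fig: go right to pear.
    pear is a leaf — visit pear.
At rye: go right to hop.
  Visit hop.
  At hop: go left to cedar.
    Visit cedar.
    At cedar: go left to mint.
      mint is a leaf — visit mint.
    At cedar: no right child.
  At hop: no right child.

rye, fig, teak, bay, reed, aster, pear, hop, cedar, mint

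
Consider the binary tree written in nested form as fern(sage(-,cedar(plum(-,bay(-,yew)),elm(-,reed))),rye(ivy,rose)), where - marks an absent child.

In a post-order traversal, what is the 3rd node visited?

plum

Post-order visits the left subtree, then the right subtree, then the node.
At fern: go left to sage.
  At sage: no left child.
  At sage: go right to cedar.
    At cedar: go left to plum.
      At plum: no left child.
      At plum: go right to bay.
        At bay: no left child.
        At bay: go right to yew.
          yew is a leaf — visit yew.
        Visit bay.
      Visit plum.
    At cedar: go right to elm.
      At elm: no left child.
      At elm: go right to reed.
        reed is a leaf — visit reed.
      Visit elm.
    Visit cedar.
  Visit sage.
At fern: go right to rye.
  At rye: go left to ivy.
    ivy is a leaf — visit ivy.
  At rye: go right to rose.
    rose is a leaf — visit rose.
  Visit rye.
Visit fern.
Full post-order sequence: yew, bay, plum, reed, elm, cedar, sage, ivy, rose, rye, fern.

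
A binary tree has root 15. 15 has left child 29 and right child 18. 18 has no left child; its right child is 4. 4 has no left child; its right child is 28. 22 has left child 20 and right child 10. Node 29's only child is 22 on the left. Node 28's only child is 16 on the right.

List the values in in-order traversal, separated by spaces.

20 22 10 29 15 18 4 28 16

In-order visits the left subtree, then the node, then the right subtree.
At 15: go left to 29.
  At 29: go left to 22.
    At 22: go left to 20.
      20 is a leaf — visit 20.
    Visit 22.
    At 22: go right to 10.
      10 is a leaf — visit 10.
  Visit 29.
  At 29: no right child.
Visit 15.
At 15: go right to 18.
  At 18: no left child.
  Visit 18.
  At 18: go right to 4.
    At 4: no left child.
    Visit 4.
    At 4: go right to 28.
      At 28: no left child.
      Visit 28.
      At 28: go right to 16.
        16 is a leaf — visit 16.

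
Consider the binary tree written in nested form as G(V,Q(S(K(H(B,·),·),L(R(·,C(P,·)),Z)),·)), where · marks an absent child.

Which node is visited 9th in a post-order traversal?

Post-order visits the left subtree, then the right subtree, then the node.
At G: go left to V.
  V is a leaf — visit V.
At G: go right to Q.
  At Q: go left to S.
    At S: go left to K.
      At K: go left to H.
        At H: go left to B.
          B is a leaf — visit B.
        At H: no right child.
        Visit H.
      At K: no right child.
      Visit K.
    At S: go right to L.
      At L: go left to R.
        At R: no left child.
        At R: go right to C.
          At C: go left to P.
            P is a leaf — visit P.
          At C: no right child.
          Visit C.
        Visit R.
      At L: go right to Z.
        Z is a leaf — visit Z.
      Visit L.
    Visit S.
  At Q: no right child.
  Visit Q.
Visit G.
Full post-order sequence: V, B, H, K, P, C, R, Z, L, S, Q, G.

L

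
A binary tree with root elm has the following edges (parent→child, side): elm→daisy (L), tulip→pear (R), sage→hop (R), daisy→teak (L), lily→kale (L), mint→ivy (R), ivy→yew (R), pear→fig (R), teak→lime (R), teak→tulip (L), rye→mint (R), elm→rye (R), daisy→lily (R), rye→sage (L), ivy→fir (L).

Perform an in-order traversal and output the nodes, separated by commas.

tulip, pear, fig, teak, lime, daisy, kale, lily, elm, sage, hop, rye, mint, fir, ivy, yew

In-order visits the left subtree, then the node, then the right subtree.
At elm: go left to daisy.
  At daisy: go left to teak.
    At teak: go left to tulip.
      At tulip: no left child.
      Visit tulip.
      At tulip: go right to pear.
        At pear: no left child.
        Visit pear.
        At pear: go right to fig.
          fig is a leaf — visit fig.
    Visit teak.
    At teak: go right to lime.
      lime is a leaf — visit lime.
  Visit daisy.
  At daisy: go right to lily.
    At lily: go left to kale.
      kale is a leaf — visit kale.
    Visit lily.
    At lily: no right child.
Visit elm.
At elm: go right to rye.
  At rye: go left to sage.
    At sage: no left child.
    Visit sage.
    At sage: go right to hop.
      hop is a leaf — visit hop.
  Visit rye.
  At rye: go right to mint.
    At mint: no left child.
    Visit mint.
    At mint: go right to ivy.
      At ivy: go left to fir.
        fir is a leaf — visit fir.
      Visit ivy.
      At ivy: go right to yew.
        yew is a leaf — visit yew.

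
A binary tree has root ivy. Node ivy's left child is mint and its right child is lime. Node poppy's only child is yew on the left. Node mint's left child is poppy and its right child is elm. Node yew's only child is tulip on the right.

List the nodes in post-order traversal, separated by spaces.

Post-order visits the left subtree, then the right subtree, then the node.
At ivy: go left to mint.
  At mint: go left to poppy.
    At poppy: go left to yew.
      At yew: no left child.
      At yew: go right to tulip.
        tulip is a leaf — visit tulip.
      Visit yew.
    At poppy: no right child.
    Visit poppy.
  At mint: go right to elm.
    elm is a leaf — visit elm.
  Visit mint.
At ivy: go right to lime.
  lime is a leaf — visit lime.
Visit ivy.

tulip yew poppy elm mint lime ivy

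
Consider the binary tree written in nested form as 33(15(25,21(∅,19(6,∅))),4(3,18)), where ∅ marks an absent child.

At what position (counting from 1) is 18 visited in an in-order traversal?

9

In-order visits the left subtree, then the node, then the right subtree.
At 33: go left to 15.
  At 15: go left to 25.
    25 is a leaf — visit 25.
  Visit 15.
  At 15: go right to 21.
    At 21: no left child.
    Visit 21.
    At 21: go right to 19.
      At 19: go left to 6.
        6 is a leaf — visit 6.
      Visit 19.
      At 19: no right child.
Visit 33.
At 33: go right to 4.
  At 4: go left to 3.
    3 is a leaf — visit 3.
  Visit 4.
  At 4: go right to 18.
    18 is a leaf — visit 18.
Full in-order sequence: 25, 15, 21, 6, 19, 33, 3, 4, 18.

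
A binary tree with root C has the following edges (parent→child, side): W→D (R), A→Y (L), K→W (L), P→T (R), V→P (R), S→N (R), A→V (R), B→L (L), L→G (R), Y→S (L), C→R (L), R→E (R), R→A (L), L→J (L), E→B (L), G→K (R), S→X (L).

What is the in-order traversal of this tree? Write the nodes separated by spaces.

X S N Y A V P T R J L G W D K B E C

In-order visits the left subtree, then the node, then the right subtree.
At C: go left to R.
  At R: go left to A.
    At A: go left to Y.
      At Y: go left to S.
        At S: go left to X.
          X is a leaf — visit X.
        Visit S.
        At S: go right to N.
          N is a leaf — visit N.
      Visit Y.
      At Y: no right child.
    Visit A.
    At A: go right to V.
      At V: no left child.
      Visit V.
      At V: go right to P.
        At P: no left child.
        Visit P.
        At P: go right to T.
          T is a leaf — visit T.
  Visit R.
  At R: go right to E.
    At E: go left to B.
      At B: go left to L.
        At L: go left to J.
          J is a leaf — visit J.
        Visit L.
        At L: go right to G.
          At G: no left child.
          Visit G.
          At G: go right to K.
            At K: go left to W.
              At W: no left child.
              Visit W.
              At W: go right to D.
                D is a leaf — visit D.
            Visit K.
            At K: no right child.
      Visit B.
      At B: no right child.
    Visit E.
    At E: no right child.
Visit C.
At C: no right child.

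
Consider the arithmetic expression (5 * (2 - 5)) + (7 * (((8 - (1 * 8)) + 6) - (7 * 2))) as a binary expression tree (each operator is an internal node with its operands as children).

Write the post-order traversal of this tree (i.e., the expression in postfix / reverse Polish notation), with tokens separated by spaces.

Post-order on an expression tree gives postfix notation: for each operator, emit left operand, right operand, then the operator.

5 2 5 - * 7 8 1 8 * - 6 + 7 2 * - * +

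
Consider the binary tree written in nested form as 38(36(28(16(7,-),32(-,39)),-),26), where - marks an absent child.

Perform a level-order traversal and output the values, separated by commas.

38, 36, 26, 28, 16, 32, 7, 39

Level-order visits nodes level by level from the root, left to right within each level.
Level 0: 38
Level 1: 36, 26
Level 2: 28
Level 3: 16, 32
Level 4: 7, 39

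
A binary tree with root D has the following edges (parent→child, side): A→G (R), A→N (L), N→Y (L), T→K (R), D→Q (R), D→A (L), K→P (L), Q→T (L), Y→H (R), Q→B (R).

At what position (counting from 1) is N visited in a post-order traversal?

3

Post-order visits the left subtree, then the right subtree, then the node.
At D: go left to A.
  At A: go left to N.
    At N: go left to Y.
      At Y: no left child.
      At Y: go right to H.
        H is a leaf — visit H.
      Visit Y.
    At N: no right child.
    Visit N.
  At A: go right to G.
    G is a leaf — visit G.
  Visit A.
At D: go right to Q.
  At Q: go left to T.
    At T: no left child.
    At T: go right to K.
      At K: go left to P.
        P is a leaf — visit P.
      At K: no right child.
      Visit K.
    Visit T.
  At Q: go right to B.
    B is a leaf — visit B.
  Visit Q.
Visit D.
Full post-order sequence: H, Y, N, G, A, P, K, T, B, Q, D.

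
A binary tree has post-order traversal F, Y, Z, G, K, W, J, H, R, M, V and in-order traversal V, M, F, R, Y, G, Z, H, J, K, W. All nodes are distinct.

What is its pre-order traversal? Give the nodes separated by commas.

The last element of post-order is the root; it splits in-order into left and right subtrees.
Root V: left subtree has 0 nodes { }, right has 10 {M, F, R, Y, G, Z, H, J, K, W}.
  Root M: left subtree has 0 nodes { }, right has 9 {F, R, Y, G, Z, H, J, K, W}.
    Root R: left subtree has 1 node {F}, right has 7 {Y, G, Z, H, J, K, W}.
      Root H: left subtree has 3 nodes {Y, G, Z}, right has 3 {J, K, W}.
        Root G: left subtree has 1 node {Y}, right has 1 {Z}.
        Root J: left subtree has 0 nodes { }, right has 2 {K, W}.
          Root W: left subtree has 1 node {K}, right has 0 { }.

V, M, R, F, H, G, Y, Z, J, W, K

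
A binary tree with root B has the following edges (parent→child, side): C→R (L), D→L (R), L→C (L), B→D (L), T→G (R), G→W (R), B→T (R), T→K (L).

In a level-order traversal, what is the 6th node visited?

Level-order visits nodes level by level from the root, left to right within each level.
Level 0: B
Level 1: D, T
Level 2: L, K, G
Level 3: C, W
Level 4: R
Full level-order sequence: B, D, T, L, K, G, C, W, R.

G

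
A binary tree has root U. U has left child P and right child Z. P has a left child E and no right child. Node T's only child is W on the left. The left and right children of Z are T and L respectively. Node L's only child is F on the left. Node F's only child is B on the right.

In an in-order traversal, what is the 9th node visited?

In-order visits the left subtree, then the node, then the right subtree.
At U: go left to P.
  At P: go left to E.
    E is a leaf — visit E.
  Visit P.
  At P: no right child.
Visit U.
At U: go right to Z.
  At Z: go left to T.
    At T: go left to W.
      W is a leaf — visit W.
    Visit T.
    At T: no right child.
  Visit Z.
  At Z: go right to L.
    At L: go left to F.
      At F: no left child.
      Visit F.
      At F: go right to B.
        B is a leaf — visit B.
    Visit L.
    At L: no right child.
Full in-order sequence: E, P, U, W, T, Z, F, B, L.

L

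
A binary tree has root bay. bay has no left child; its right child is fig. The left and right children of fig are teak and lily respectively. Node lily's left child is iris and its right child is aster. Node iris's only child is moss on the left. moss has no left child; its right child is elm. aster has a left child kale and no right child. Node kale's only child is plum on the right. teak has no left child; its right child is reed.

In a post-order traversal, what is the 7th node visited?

Post-order visits the left subtree, then the right subtree, then the node.
At bay: no left child.
At bay: go right to fig.
  At fig: go left to teak.
    At teak: no left child.
    At teak: go right to reed.
      reed is a leaf — visit reed.
    Visit teak.
  At fig: go right to lily.
    At lily: go left to iris.
      At iris: go left to moss.
        At moss: no left child.
        At moss: go right to elm.
          elm is a leaf — visit elm.
        Visit moss.
      At iris: no right child.
      Visit iris.
    At lily: go right to aster.
      At aster: go left to kale.
        At kale: no left child.
        At kale: go right to plum.
          plum is a leaf — visit plum.
        Visit kale.
      At aster: no right child.
      Visit aster.
    Visit lily.
  Visit fig.
Visit bay.
Full post-order sequence: reed, teak, elm, moss, iris, plum, kale, aster, lily, fig, bay.

kale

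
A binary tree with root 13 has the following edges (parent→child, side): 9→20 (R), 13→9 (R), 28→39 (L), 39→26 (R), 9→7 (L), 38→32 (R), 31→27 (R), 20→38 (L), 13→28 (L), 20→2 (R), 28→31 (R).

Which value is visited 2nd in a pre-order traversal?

28

Pre-order visits the node, then its left subtree, then its right subtree.
Visit 13.
At 13: go left to 28.
  Visit 28.
  At 28: go left to 39.
    Visit 39.
    At 39: no left child.
    At 39: go right to 26.
      26 is a leaf — visit 26.
  At 28: go right to 31.
    Visit 31.
    At 31: no left child.
    At 31: go right to 27.
      27 is a leaf — visit 27.
At 13: go right to 9.
  Visit 9.
  At 9: go left to 7.
    7 is a leaf — visit 7.
  At 9: go right to 20.
    Visit 20.
    At 20: go left to 38.
      Visit 38.
      At 38: no left child.
      At 38: go right to 32.
        32 is a leaf — visit 32.
    At 20: go right to 2.
      2 is a leaf — visit 2.
Full pre-order sequence: 13, 28, 39, 26, 31, 27, 9, 7, 20, 38, 32, 2.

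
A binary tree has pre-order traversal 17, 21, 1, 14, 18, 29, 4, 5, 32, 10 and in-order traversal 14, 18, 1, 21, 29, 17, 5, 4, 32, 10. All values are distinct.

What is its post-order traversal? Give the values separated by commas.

The first element of pre-order is the root; it splits in-order into left and right subtrees.
Root 17: left subtree has 5 nodes {14, 18, 1, 21, 29}, right has 4 {5, 4, 32, 10}.
  Root 21: left subtree has 3 nodes {14, 18, 1}, right has 1 {29}.
    Root 1: left subtree has 2 nodes {14, 18}, right has 0 { }.
      Root 14: left subtree has 0 nodes { }, right has 1 {18}.
  Root 4: left subtree has 1 node {5}, right has 2 {32, 10}.
    Root 32: left subtree has 0 nodes { }, right has 1 {10}.

18, 14, 1, 29, 21, 5, 10, 32, 4, 17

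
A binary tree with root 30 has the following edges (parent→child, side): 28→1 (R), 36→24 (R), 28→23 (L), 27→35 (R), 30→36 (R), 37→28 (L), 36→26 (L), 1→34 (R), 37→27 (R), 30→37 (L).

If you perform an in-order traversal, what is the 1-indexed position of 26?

9

In-order visits the left subtree, then the node, then the right subtree.
At 30: go left to 37.
  At 37: go left to 28.
    At 28: go left to 23.
      23 is a leaf — visit 23.
    Visit 28.
    At 28: go right to 1.
      At 1: no left child.
      Visit 1.
      At 1: go right to 34.
        34 is a leaf — visit 34.
  Visit 37.
  At 37: go right to 27.
    At 27: no left child.
    Visit 27.
    At 27: go right to 35.
      35 is a leaf — visit 35.
Visit 30.
At 30: go right to 36.
  At 36: go left to 26.
    26 is a leaf — visit 26.
  Visit 36.
  At 36: go right to 24.
    24 is a leaf — visit 24.
Full in-order sequence: 23, 28, 1, 34, 37, 27, 35, 30, 26, 36, 24.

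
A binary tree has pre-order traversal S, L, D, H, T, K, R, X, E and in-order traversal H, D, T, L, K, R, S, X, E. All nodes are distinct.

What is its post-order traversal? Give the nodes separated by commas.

H, T, D, R, K, L, E, X, S

The first element of pre-order is the root; it splits in-order into left and right subtrees.
Root S: left subtree has 6 nodes {H, D, T, L, K, R}, right has 2 {X, E}.
  Root L: left subtree has 3 nodes {H, D, T}, right has 2 {K, R}.
    Root D: left subtree has 1 node {H}, right has 1 {T}.
    Root K: left subtree has 0 nodes { }, right has 1 {R}.
  Root X: left subtree has 0 nodes { }, right has 1 {E}.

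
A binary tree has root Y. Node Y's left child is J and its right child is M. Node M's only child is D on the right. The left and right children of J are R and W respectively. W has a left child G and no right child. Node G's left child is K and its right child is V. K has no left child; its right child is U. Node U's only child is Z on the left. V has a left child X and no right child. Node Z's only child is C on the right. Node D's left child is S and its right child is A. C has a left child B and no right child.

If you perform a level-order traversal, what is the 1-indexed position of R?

Level-order visits nodes level by level from the root, left to right within each level.
Level 0: Y
Level 1: J, M
Level 2: R, W, D
Level 3: G, S, A
Level 4: K, V
Level 5: U, X
Level 6: Z
Level 7: C
Level 8: B
Full level-order sequence: Y, J, M, R, W, D, G, S, A, K, V, U, X, Z, C, B.

4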